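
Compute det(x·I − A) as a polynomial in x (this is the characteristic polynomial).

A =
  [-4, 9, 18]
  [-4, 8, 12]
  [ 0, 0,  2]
x^3 - 6*x^2 + 12*x - 8

Expanding det(x·I − A) (e.g. by cofactor expansion or by noting that A is similar to its Jordan form J, which has the same characteristic polynomial as A) gives
  χ_A(x) = x^3 - 6*x^2 + 12*x - 8
which factors as (x - 2)^3. The eigenvalues (with algebraic multiplicities) are λ = 2 with multiplicity 3.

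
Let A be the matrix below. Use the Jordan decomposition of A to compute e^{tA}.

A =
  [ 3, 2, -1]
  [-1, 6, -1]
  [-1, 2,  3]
e^{tA} =
  [-t*exp(4*t) + exp(4*t), 2*t*exp(4*t), -t*exp(4*t)]
  [-t*exp(4*t), 2*t*exp(4*t) + exp(4*t), -t*exp(4*t)]
  [-t*exp(4*t), 2*t*exp(4*t), -t*exp(4*t) + exp(4*t)]

Strategy: write A = P · J · P⁻¹ where J is a Jordan canonical form, so e^{tA} = P · e^{tJ} · P⁻¹, and e^{tJ} can be computed block-by-block.

A has Jordan form
J =
  [4, 1, 0]
  [0, 4, 0]
  [0, 0, 4]
(up to reordering of blocks).

Per-block formulas:
  For a 2×2 Jordan block J_2(4): exp(t · J_2(4)) = e^(4t)·(I + t·N), where N is the 2×2 nilpotent shift.
  For a 1×1 block at λ = 4: exp(t · [4]) = [e^(4t)].

After assembling e^{tJ} and conjugating by P, we get:

e^{tA} =
  [-t*exp(4*t) + exp(4*t), 2*t*exp(4*t), -t*exp(4*t)]
  [-t*exp(4*t), 2*t*exp(4*t) + exp(4*t), -t*exp(4*t)]
  [-t*exp(4*t), 2*t*exp(4*t), -t*exp(4*t) + exp(4*t)]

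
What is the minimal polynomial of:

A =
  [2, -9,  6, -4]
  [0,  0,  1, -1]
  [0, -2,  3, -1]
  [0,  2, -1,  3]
x^3 - 6*x^2 + 12*x - 8

The characteristic polynomial is χ_A(x) = (x - 2)^4, so the eigenvalues are known. The minimal polynomial is
  m_A(x) = Π_λ (x − λ)^{k_λ}
where k_λ is the size of the *largest* Jordan block for λ (equivalently, the smallest k with (A − λI)^k v = 0 for every generalised eigenvector v of λ).

  λ = 2: largest Jordan block has size 3, contributing (x − 2)^3

So m_A(x) = (x - 2)^3 = x^3 - 6*x^2 + 12*x - 8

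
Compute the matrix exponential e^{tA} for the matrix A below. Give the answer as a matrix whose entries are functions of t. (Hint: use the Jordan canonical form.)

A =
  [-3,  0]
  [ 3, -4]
e^{tA} =
  [exp(-3*t), 0]
  [3*exp(-3*t) - 3*exp(-4*t), exp(-4*t)]

Strategy: write A = P · J · P⁻¹ where J is a Jordan canonical form, so e^{tA} = P · e^{tJ} · P⁻¹, and e^{tJ} can be computed block-by-block.

A has Jordan form
J =
  [-4,  0]
  [ 0, -3]
(up to reordering of blocks).

Per-block formulas:
  For a 1×1 block at λ = -3: exp(t · [-3]) = [e^(-3t)].
  For a 1×1 block at λ = -4: exp(t · [-4]) = [e^(-4t)].

After assembling e^{tJ} and conjugating by P, we get:

e^{tA} =
  [exp(-3*t), 0]
  [3*exp(-3*t) - 3*exp(-4*t), exp(-4*t)]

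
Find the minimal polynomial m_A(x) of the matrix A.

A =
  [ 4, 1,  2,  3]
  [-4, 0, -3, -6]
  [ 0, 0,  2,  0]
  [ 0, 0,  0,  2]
x^3 - 6*x^2 + 12*x - 8

The characteristic polynomial is χ_A(x) = (x - 2)^4, so the eigenvalues are known. The minimal polynomial is
  m_A(x) = Π_λ (x − λ)^{k_λ}
where k_λ is the size of the *largest* Jordan block for λ (equivalently, the smallest k with (A − λI)^k v = 0 for every generalised eigenvector v of λ).

  λ = 2: largest Jordan block has size 3, contributing (x − 2)^3

So m_A(x) = (x - 2)^3 = x^3 - 6*x^2 + 12*x - 8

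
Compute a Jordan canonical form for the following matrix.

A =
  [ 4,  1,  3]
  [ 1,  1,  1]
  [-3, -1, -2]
J_3(1)

The characteristic polynomial is
  det(x·I − A) = x^3 - 3*x^2 + 3*x - 1 = (x - 1)^3

Eigenvalues and multiplicities (the geometric multiplicity of λ is n − rank(A − λI), which equals the number of Jordan blocks for λ):
  λ = 1: algebraic multiplicity = 3, geometric multiplicity = 1

Determining the block sizes for each eigenvalue:
  λ = 1: one block (gm = 1), so the single block has size am = 3 → block sizes [3]

Assembling the blocks gives a Jordan form
J =
  [1, 1, 0]
  [0, 1, 1]
  [0, 0, 1]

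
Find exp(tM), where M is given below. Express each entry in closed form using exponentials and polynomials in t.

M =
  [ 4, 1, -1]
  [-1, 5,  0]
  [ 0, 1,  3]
e^{tM} =
  [-t^2*exp(4*t)/2 + exp(4*t), t*exp(4*t), t^2*exp(4*t)/2 - t*exp(4*t)]
  [-t^2*exp(4*t)/2 - t*exp(4*t), t*exp(4*t) + exp(4*t), t^2*exp(4*t)/2]
  [-t^2*exp(4*t)/2, t*exp(4*t), t^2*exp(4*t)/2 - t*exp(4*t) + exp(4*t)]

Strategy: write M = P · J · P⁻¹ where J is a Jordan canonical form, so e^{tM} = P · e^{tJ} · P⁻¹, and e^{tJ} can be computed block-by-block.

M has Jordan form
J =
  [4, 1, 0]
  [0, 4, 1]
  [0, 0, 4]
(up to reordering of blocks).

Per-block formulas:
  For a 3×3 Jordan block J_3(4): exp(t · J_3(4)) = e^(4t)·(I + t·N + (t^2/2)·N^2), where N is the 3×3 nilpotent shift.

After assembling e^{tJ} and conjugating by P, we get:

e^{tM} =
  [-t^2*exp(4*t)/2 + exp(4*t), t*exp(4*t), t^2*exp(4*t)/2 - t*exp(4*t)]
  [-t^2*exp(4*t)/2 - t*exp(4*t), t*exp(4*t) + exp(4*t), t^2*exp(4*t)/2]
  [-t^2*exp(4*t)/2, t*exp(4*t), t^2*exp(4*t)/2 - t*exp(4*t) + exp(4*t)]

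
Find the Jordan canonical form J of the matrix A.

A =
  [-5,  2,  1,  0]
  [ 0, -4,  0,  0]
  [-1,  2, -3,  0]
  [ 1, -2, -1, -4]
J_2(-4) ⊕ J_1(-4) ⊕ J_1(-4)

The characteristic polynomial is
  det(x·I − A) = x^4 + 16*x^3 + 96*x^2 + 256*x + 256 = (x + 4)^4

Eigenvalues and multiplicities (the geometric multiplicity of λ is n − rank(A − λI), which equals the number of Jordan blocks for λ):
  λ = -4: algebraic multiplicity = 4, geometric multiplicity = 3

Determining the block sizes for each eigenvalue:
  λ = -4: 3 blocks summing to 4 forces exactly one block of size 2 and the rest size 1 → block sizes [2, 1, 1]

Assembling the blocks gives a Jordan form
J =
  [-4,  1,  0,  0]
  [ 0, -4,  0,  0]
  [ 0,  0, -4,  0]
  [ 0,  0,  0, -4]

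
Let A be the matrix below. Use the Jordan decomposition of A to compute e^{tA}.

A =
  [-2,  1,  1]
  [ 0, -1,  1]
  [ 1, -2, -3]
e^{tA} =
  [t^2*exp(-2*t)/2 + exp(-2*t), -t^2*exp(-2*t)/2 + t*exp(-2*t), t*exp(-2*t)]
  [t^2*exp(-2*t)/2, -t^2*exp(-2*t)/2 + t*exp(-2*t) + exp(-2*t), t*exp(-2*t)]
  [-t^2*exp(-2*t)/2 + t*exp(-2*t), t^2*exp(-2*t)/2 - 2*t*exp(-2*t), -t*exp(-2*t) + exp(-2*t)]

Strategy: write A = P · J · P⁻¹ where J is a Jordan canonical form, so e^{tA} = P · e^{tJ} · P⁻¹, and e^{tJ} can be computed block-by-block.

A has Jordan form
J =
  [-2,  1,  0]
  [ 0, -2,  1]
  [ 0,  0, -2]
(up to reordering of blocks).

Per-block formulas:
  For a 3×3 Jordan block J_3(-2): exp(t · J_3(-2)) = e^(-2t)·(I + t·N + (t^2/2)·N^2), where N is the 3×3 nilpotent shift.

After assembling e^{tJ} and conjugating by P, we get:

e^{tA} =
  [t^2*exp(-2*t)/2 + exp(-2*t), -t^2*exp(-2*t)/2 + t*exp(-2*t), t*exp(-2*t)]
  [t^2*exp(-2*t)/2, -t^2*exp(-2*t)/2 + t*exp(-2*t) + exp(-2*t), t*exp(-2*t)]
  [-t^2*exp(-2*t)/2 + t*exp(-2*t), t^2*exp(-2*t)/2 - 2*t*exp(-2*t), -t*exp(-2*t) + exp(-2*t)]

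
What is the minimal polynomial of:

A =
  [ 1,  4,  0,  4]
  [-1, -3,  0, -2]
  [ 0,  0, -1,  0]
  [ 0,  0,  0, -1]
x^2 + 2*x + 1

The characteristic polynomial is χ_A(x) = (x + 1)^4, so the eigenvalues are known. The minimal polynomial is
  m_A(x) = Π_λ (x − λ)^{k_λ}
where k_λ is the size of the *largest* Jordan block for λ (equivalently, the smallest k with (A − λI)^k v = 0 for every generalised eigenvector v of λ).

  λ = -1: largest Jordan block has size 2, contributing (x + 1)^2

So m_A(x) = (x + 1)^2 = x^2 + 2*x + 1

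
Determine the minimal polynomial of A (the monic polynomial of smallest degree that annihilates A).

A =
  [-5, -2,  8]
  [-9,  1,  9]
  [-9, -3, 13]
x^3 - 9*x^2 + 24*x - 16

The characteristic polynomial is χ_A(x) = (x - 4)^2*(x - 1), so the eigenvalues are known. The minimal polynomial is
  m_A(x) = Π_λ (x − λ)^{k_λ}
where k_λ is the size of the *largest* Jordan block for λ (equivalently, the smallest k with (A − λI)^k v = 0 for every generalised eigenvector v of λ).

  λ = 1: largest Jordan block has size 1, contributing (x − 1)
  λ = 4: largest Jordan block has size 2, contributing (x − 4)^2

So m_A(x) = (x - 4)^2*(x - 1) = x^3 - 9*x^2 + 24*x - 16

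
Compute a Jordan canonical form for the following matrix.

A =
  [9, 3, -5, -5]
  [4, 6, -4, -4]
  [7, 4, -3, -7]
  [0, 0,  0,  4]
J_3(4) ⊕ J_1(4)

The characteristic polynomial is
  det(x·I − A) = x^4 - 16*x^3 + 96*x^2 - 256*x + 256 = (x - 4)^4

Eigenvalues and multiplicities (the geometric multiplicity of λ is n − rank(A − λI), which equals the number of Jordan blocks for λ):
  λ = 4: algebraic multiplicity = 4, geometric multiplicity = 2

Determining the block sizes for each eigenvalue:
  λ = 4: with am = 4 and gm = 2, the partition is not yet determined (e.g. several partitions of 4 into 2 parts exist). Let N = A − (4)·I. Computing rank(N^1) = 2, rank(N^2) = 1, rank(N^3) = 0; the number of blocks of size ≥ j is rank(N^{j−1}) − rank(N^j), giving [2, 1, 1]. So we have 1 block(s) of size 3, 1 block(s) of size 1 → block sizes [3, 1]

Assembling the blocks gives a Jordan form
J =
  [4, 1, 0, 0]
  [0, 4, 1, 0]
  [0, 0, 4, 0]
  [0, 0, 0, 4]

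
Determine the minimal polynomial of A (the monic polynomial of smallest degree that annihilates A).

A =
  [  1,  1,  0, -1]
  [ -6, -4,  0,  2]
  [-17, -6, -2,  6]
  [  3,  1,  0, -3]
x^3 + 6*x^2 + 12*x + 8

The characteristic polynomial is χ_A(x) = (x + 2)^4, so the eigenvalues are known. The minimal polynomial is
  m_A(x) = Π_λ (x − λ)^{k_λ}
where k_λ is the size of the *largest* Jordan block for λ (equivalently, the smallest k with (A − λI)^k v = 0 for every generalised eigenvector v of λ).

  λ = -2: largest Jordan block has size 3, contributing (x + 2)^3

So m_A(x) = (x + 2)^3 = x^3 + 6*x^2 + 12*x + 8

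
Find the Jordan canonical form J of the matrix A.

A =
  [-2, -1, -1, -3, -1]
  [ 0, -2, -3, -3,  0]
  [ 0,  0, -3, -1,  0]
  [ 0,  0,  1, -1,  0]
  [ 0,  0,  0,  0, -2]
J_3(-2) ⊕ J_1(-2) ⊕ J_1(-2)

The characteristic polynomial is
  det(x·I − A) = x^5 + 10*x^4 + 40*x^3 + 80*x^2 + 80*x + 32 = (x + 2)^5

Eigenvalues and multiplicities (the geometric multiplicity of λ is n − rank(A − λI), which equals the number of Jordan blocks for λ):
  λ = -2: algebraic multiplicity = 5, geometric multiplicity = 3

Determining the block sizes for each eigenvalue:
  λ = -2: with am = 5 and gm = 3, the partition is not yet determined (e.g. several partitions of 5 into 3 parts exist). Let N = A − (-2)·I. Computing rank(N^1) = 2, rank(N^2) = 1, rank(N^3) = 0; the number of blocks of size ≥ j is rank(N^{j−1}) − rank(N^j), giving [3, 1, 1]. So we have 1 block(s) of size 3, 2 block(s) of size 1 → block sizes [3, 1, 1]

Assembling the blocks gives a Jordan form
J =
  [-2,  1,  0,  0,  0]
  [ 0, -2,  1,  0,  0]
  [ 0,  0, -2,  0,  0]
  [ 0,  0,  0, -2,  0]
  [ 0,  0,  0,  0, -2]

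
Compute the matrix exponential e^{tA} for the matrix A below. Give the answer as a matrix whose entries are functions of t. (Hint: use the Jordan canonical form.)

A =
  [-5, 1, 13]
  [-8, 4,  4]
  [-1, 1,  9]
e^{tA} =
  [-t*exp(6*t) + exp(-4*t), t*exp(6*t), 3*t*exp(6*t) + exp(6*t) - exp(-4*t)]
  [2*t*exp(6*t) - exp(6*t) + exp(-4*t), -2*t*exp(6*t) + exp(6*t), -6*t*exp(6*t) + exp(6*t) - exp(-4*t)]
  [-t*exp(6*t), t*exp(6*t), 3*t*exp(6*t) + exp(6*t)]

Strategy: write A = P · J · P⁻¹ where J is a Jordan canonical form, so e^{tA} = P · e^{tJ} · P⁻¹, and e^{tJ} can be computed block-by-block.

A has Jordan form
J =
  [-4, 0, 0]
  [ 0, 6, 1]
  [ 0, 0, 6]
(up to reordering of blocks).

Per-block formulas:
  For a 1×1 block at λ = -4: exp(t · [-4]) = [e^(-4t)].
  For a 2×2 Jordan block J_2(6): exp(t · J_2(6)) = e^(6t)·(I + t·N), where N is the 2×2 nilpotent shift.

After assembling e^{tJ} and conjugating by P, we get:

e^{tA} =
  [-t*exp(6*t) + exp(-4*t), t*exp(6*t), 3*t*exp(6*t) + exp(6*t) - exp(-4*t)]
  [2*t*exp(6*t) - exp(6*t) + exp(-4*t), -2*t*exp(6*t) + exp(6*t), -6*t*exp(6*t) + exp(6*t) - exp(-4*t)]
  [-t*exp(6*t), t*exp(6*t), 3*t*exp(6*t) + exp(6*t)]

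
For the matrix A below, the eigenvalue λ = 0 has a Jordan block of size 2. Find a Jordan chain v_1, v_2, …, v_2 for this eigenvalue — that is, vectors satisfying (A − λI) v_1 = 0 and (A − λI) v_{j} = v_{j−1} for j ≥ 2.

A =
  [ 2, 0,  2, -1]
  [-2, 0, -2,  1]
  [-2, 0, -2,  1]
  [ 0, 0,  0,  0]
A Jordan chain for λ = 0 of length 2:
v_1 = (2, -2, -2, 0)ᵀ
v_2 = (1, 0, 0, 0)ᵀ

Let N = A − (0)·I. We want v_2 with N^2 v_2 = 0 but N^1 v_2 ≠ 0; then v_{j-1} := N · v_j for j = 2, …, 2.

Pick v_2 = (1, 0, 0, 0)ᵀ.
Then v_1 = N · v_2 = (2, -2, -2, 0)ᵀ.

Sanity check: (A − (0)·I) v_1 = (0, 0, 0, 0)ᵀ = 0. ✓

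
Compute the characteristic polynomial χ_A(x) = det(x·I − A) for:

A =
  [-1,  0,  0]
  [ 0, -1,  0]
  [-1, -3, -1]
x^3 + 3*x^2 + 3*x + 1

Expanding det(x·I − A) (e.g. by cofactor expansion or by noting that A is similar to its Jordan form J, which has the same characteristic polynomial as A) gives
  χ_A(x) = x^3 + 3*x^2 + 3*x + 1
which factors as (x + 1)^3. The eigenvalues (with algebraic multiplicities) are λ = -1 with multiplicity 3.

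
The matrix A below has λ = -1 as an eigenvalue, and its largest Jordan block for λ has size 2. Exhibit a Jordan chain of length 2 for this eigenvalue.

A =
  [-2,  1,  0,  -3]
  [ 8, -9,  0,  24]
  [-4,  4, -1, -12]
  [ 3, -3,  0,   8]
A Jordan chain for λ = -1 of length 2:
v_1 = (-1, 8, -4, 3)ᵀ
v_2 = (1, 0, 0, 0)ᵀ

Let N = A − (-1)·I. We want v_2 with N^2 v_2 = 0 but N^1 v_2 ≠ 0; then v_{j-1} := N · v_j for j = 2, …, 2.

Pick v_2 = (1, 0, 0, 0)ᵀ.
Then v_1 = N · v_2 = (-1, 8, -4, 3)ᵀ.

Sanity check: (A − (-1)·I) v_1 = (0, 0, 0, 0)ᵀ = 0. ✓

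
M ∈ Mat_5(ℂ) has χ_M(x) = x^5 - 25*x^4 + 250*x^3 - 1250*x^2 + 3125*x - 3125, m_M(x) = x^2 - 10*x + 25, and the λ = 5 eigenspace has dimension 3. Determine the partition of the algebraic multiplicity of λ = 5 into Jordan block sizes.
Block sizes for λ = 5: [2, 2, 1]

Step 1 — from the characteristic polynomial, algebraic multiplicity of λ = 5 is 5. From dim ker(M − (5)·I) = 3, there are exactly 3 Jordan blocks for λ = 5.
Step 2 — from the minimal polynomial, the factor (x − 5)^2 tells us the largest block for λ = 5 has size 2.
Step 3 — with total size 5, 3 blocks, and largest block 2, the block sizes (in nonincreasing order) are [2, 2, 1].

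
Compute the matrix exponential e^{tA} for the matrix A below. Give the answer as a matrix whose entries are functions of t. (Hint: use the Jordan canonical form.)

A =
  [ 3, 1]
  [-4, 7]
e^{tA} =
  [-2*t*exp(5*t) + exp(5*t), t*exp(5*t)]
  [-4*t*exp(5*t), 2*t*exp(5*t) + exp(5*t)]

Strategy: write A = P · J · P⁻¹ where J is a Jordan canonical form, so e^{tA} = P · e^{tJ} · P⁻¹, and e^{tJ} can be computed block-by-block.

A has Jordan form
J =
  [5, 1]
  [0, 5]
(up to reordering of blocks).

Per-block formulas:
  For a 2×2 Jordan block J_2(5): exp(t · J_2(5)) = e^(5t)·(I + t·N), where N is the 2×2 nilpotent shift.

After assembling e^{tJ} and conjugating by P, we get:

e^{tA} =
  [-2*t*exp(5*t) + exp(5*t), t*exp(5*t)]
  [-4*t*exp(5*t), 2*t*exp(5*t) + exp(5*t)]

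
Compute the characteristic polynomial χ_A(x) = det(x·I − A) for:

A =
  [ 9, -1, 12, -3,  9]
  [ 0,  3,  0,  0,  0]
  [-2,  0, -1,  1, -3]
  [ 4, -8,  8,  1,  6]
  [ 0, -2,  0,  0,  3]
x^5 - 15*x^4 + 90*x^3 - 270*x^2 + 405*x - 243

Expanding det(x·I − A) (e.g. by cofactor expansion or by noting that A is similar to its Jordan form J, which has the same characteristic polynomial as A) gives
  χ_A(x) = x^5 - 15*x^4 + 90*x^3 - 270*x^2 + 405*x - 243
which factors as (x - 3)^5. The eigenvalues (with algebraic multiplicities) are λ = 3 with multiplicity 5.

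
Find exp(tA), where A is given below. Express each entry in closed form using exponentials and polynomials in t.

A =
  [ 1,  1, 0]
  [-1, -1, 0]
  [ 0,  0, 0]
e^{tA} =
  [t + 1, t, 0]
  [-t, 1 - t, 0]
  [0, 0, 1]

Strategy: write A = P · J · P⁻¹ where J is a Jordan canonical form, so e^{tA} = P · e^{tJ} · P⁻¹, and e^{tJ} can be computed block-by-block.

A has Jordan form
J =
  [0, 1, 0]
  [0, 0, 0]
  [0, 0, 0]
(up to reordering of blocks).

Per-block formulas:
  For a 2×2 Jordan block J_2(0): exp(t · J_2(0)) = e^(0t)·(I + t·N), where N is the 2×2 nilpotent shift.
  For a 1×1 block at λ = 0: exp(t · [0]) = [e^(0t)].

After assembling e^{tJ} and conjugating by P, we get:

e^{tA} =
  [t + 1, t, 0]
  [-t, 1 - t, 0]
  [0, 0, 1]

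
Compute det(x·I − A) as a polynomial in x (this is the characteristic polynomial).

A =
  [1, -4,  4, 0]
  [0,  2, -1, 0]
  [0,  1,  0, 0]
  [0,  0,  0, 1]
x^4 - 4*x^3 + 6*x^2 - 4*x + 1

Expanding det(x·I − A) (e.g. by cofactor expansion or by noting that A is similar to its Jordan form J, which has the same characteristic polynomial as A) gives
  χ_A(x) = x^4 - 4*x^3 + 6*x^2 - 4*x + 1
which factors as (x - 1)^4. The eigenvalues (with algebraic multiplicities) are λ = 1 with multiplicity 4.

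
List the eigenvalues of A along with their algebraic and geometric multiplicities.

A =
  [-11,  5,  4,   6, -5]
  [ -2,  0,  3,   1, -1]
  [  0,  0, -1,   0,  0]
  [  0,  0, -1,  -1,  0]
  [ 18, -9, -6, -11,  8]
λ = -1: alg = 5, geom = 2

Step 1 — factor the characteristic polynomial to read off the algebraic multiplicities:
  χ_A(x) = (x + 1)^5

Step 2 — compute geometric multiplicities via the rank-nullity identity g(λ) = n − rank(A − λI):
  rank(A − (-1)·I) = 3, so dim ker(A − (-1)·I) = n − 3 = 2

Summary:
  λ = -1: algebraic multiplicity = 5, geometric multiplicity = 2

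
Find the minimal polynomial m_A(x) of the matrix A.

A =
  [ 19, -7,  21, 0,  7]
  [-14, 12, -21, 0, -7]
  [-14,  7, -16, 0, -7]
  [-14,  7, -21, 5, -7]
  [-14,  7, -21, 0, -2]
x^2 - 3*x - 10

The characteristic polynomial is χ_A(x) = (x - 5)^4*(x + 2), so the eigenvalues are known. The minimal polynomial is
  m_A(x) = Π_λ (x − λ)^{k_λ}
where k_λ is the size of the *largest* Jordan block for λ (equivalently, the smallest k with (A − λI)^k v = 0 for every generalised eigenvector v of λ).

  λ = -2: largest Jordan block has size 1, contributing (x + 2)
  λ = 5: largest Jordan block has size 1, contributing (x − 5)

So m_A(x) = (x - 5)*(x + 2) = x^2 - 3*x - 10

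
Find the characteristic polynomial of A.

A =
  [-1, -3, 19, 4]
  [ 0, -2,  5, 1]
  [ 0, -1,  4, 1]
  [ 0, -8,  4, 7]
x^4 - 8*x^3 + 6*x^2 + 40*x + 25

Expanding det(x·I − A) (e.g. by cofactor expansion or by noting that A is similar to its Jordan form J, which has the same characteristic polynomial as A) gives
  χ_A(x) = x^4 - 8*x^3 + 6*x^2 + 40*x + 25
which factors as (x - 5)^2*(x + 1)^2. The eigenvalues (with algebraic multiplicities) are λ = -1 with multiplicity 2, λ = 5 with multiplicity 2.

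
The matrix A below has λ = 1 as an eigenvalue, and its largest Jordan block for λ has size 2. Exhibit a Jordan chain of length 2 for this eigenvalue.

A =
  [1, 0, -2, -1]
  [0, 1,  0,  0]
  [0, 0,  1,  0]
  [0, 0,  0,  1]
A Jordan chain for λ = 1 of length 2:
v_1 = (-2, 0, 0, 0)ᵀ
v_2 = (0, 0, 1, 0)ᵀ

Let N = A − (1)·I. We want v_2 with N^2 v_2 = 0 but N^1 v_2 ≠ 0; then v_{j-1} := N · v_j for j = 2, …, 2.

Pick v_2 = (0, 0, 1, 0)ᵀ.
Then v_1 = N · v_2 = (-2, 0, 0, 0)ᵀ.

Sanity check: (A − (1)·I) v_1 = (0, 0, 0, 0)ᵀ = 0. ✓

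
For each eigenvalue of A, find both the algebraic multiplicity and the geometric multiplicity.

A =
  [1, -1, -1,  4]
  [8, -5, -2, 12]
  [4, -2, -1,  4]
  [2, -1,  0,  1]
λ = -1: alg = 4, geom = 2

Step 1 — factor the characteristic polynomial to read off the algebraic multiplicities:
  χ_A(x) = (x + 1)^4

Step 2 — compute geometric multiplicities via the rank-nullity identity g(λ) = n − rank(A − λI):
  rank(A − (-1)·I) = 2, so dim ker(A − (-1)·I) = n − 2 = 2

Summary:
  λ = -1: algebraic multiplicity = 4, geometric multiplicity = 2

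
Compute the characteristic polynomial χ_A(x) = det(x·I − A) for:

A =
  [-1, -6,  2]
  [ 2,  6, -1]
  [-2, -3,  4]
x^3 - 9*x^2 + 27*x - 27

Expanding det(x·I − A) (e.g. by cofactor expansion or by noting that A is similar to its Jordan form J, which has the same characteristic polynomial as A) gives
  χ_A(x) = x^3 - 9*x^2 + 27*x - 27
which factors as (x - 3)^3. The eigenvalues (with algebraic multiplicities) are λ = 3 with multiplicity 3.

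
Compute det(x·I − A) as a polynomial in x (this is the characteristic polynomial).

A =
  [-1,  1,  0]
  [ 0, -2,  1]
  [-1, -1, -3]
x^3 + 6*x^2 + 12*x + 8

Expanding det(x·I − A) (e.g. by cofactor expansion or by noting that A is similar to its Jordan form J, which has the same characteristic polynomial as A) gives
  χ_A(x) = x^3 + 6*x^2 + 12*x + 8
which factors as (x + 2)^3. The eigenvalues (with algebraic multiplicities) are λ = -2 with multiplicity 3.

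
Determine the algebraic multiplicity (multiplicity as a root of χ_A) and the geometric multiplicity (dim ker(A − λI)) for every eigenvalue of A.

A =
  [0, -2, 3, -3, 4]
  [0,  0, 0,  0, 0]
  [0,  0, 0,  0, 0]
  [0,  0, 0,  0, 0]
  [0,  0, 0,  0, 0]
λ = 0: alg = 5, geom = 4

Step 1 — factor the characteristic polynomial to read off the algebraic multiplicities:
  χ_A(x) = x^5

Step 2 — compute geometric multiplicities via the rank-nullity identity g(λ) = n − rank(A − λI):
  rank(A − (0)·I) = 1, so dim ker(A − (0)·I) = n − 1 = 4

Summary:
  λ = 0: algebraic multiplicity = 5, geometric multiplicity = 4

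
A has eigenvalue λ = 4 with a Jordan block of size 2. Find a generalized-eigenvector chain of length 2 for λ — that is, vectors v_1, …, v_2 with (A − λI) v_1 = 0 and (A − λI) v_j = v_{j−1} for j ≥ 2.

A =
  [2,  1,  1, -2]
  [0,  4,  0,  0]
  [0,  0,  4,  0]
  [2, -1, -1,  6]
A Jordan chain for λ = 4 of length 2:
v_1 = (-2, 0, 0, 2)ᵀ
v_2 = (1, 0, 0, 0)ᵀ

Let N = A − (4)·I. We want v_2 with N^2 v_2 = 0 but N^1 v_2 ≠ 0; then v_{j-1} := N · v_j for j = 2, …, 2.

Pick v_2 = (1, 0, 0, 0)ᵀ.
Then v_1 = N · v_2 = (-2, 0, 0, 2)ᵀ.

Sanity check: (A − (4)·I) v_1 = (0, 0, 0, 0)ᵀ = 0. ✓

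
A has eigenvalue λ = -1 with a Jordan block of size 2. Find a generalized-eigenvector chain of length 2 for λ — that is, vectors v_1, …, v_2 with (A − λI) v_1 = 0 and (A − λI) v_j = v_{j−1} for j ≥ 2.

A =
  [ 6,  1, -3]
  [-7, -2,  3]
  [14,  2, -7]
A Jordan chain for λ = -1 of length 2:
v_1 = (7, -7, 14)ᵀ
v_2 = (1, 0, 0)ᵀ

Let N = A − (-1)·I. We want v_2 with N^2 v_2 = 0 but N^1 v_2 ≠ 0; then v_{j-1} := N · v_j for j = 2, …, 2.

Pick v_2 = (1, 0, 0)ᵀ.
Then v_1 = N · v_2 = (7, -7, 14)ᵀ.

Sanity check: (A − (-1)·I) v_1 = (0, 0, 0)ᵀ = 0. ✓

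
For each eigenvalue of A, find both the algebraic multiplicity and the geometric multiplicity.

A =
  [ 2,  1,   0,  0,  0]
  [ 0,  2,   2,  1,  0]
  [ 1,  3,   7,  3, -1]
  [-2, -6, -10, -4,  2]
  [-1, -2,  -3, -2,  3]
λ = 2: alg = 5, geom = 2

Step 1 — factor the characteristic polynomial to read off the algebraic multiplicities:
  χ_A(x) = (x - 2)^5

Step 2 — compute geometric multiplicities via the rank-nullity identity g(λ) = n − rank(A − λI):
  rank(A − (2)·I) = 3, so dim ker(A − (2)·I) = n − 3 = 2

Summary:
  λ = 2: algebraic multiplicity = 5, geometric multiplicity = 2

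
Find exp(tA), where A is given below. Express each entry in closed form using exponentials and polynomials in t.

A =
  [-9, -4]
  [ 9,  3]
e^{tA} =
  [-6*t*exp(-3*t) + exp(-3*t), -4*t*exp(-3*t)]
  [9*t*exp(-3*t), 6*t*exp(-3*t) + exp(-3*t)]

Strategy: write A = P · J · P⁻¹ where J is a Jordan canonical form, so e^{tA} = P · e^{tJ} · P⁻¹, and e^{tJ} can be computed block-by-block.

A has Jordan form
J =
  [-3,  1]
  [ 0, -3]
(up to reordering of blocks).

Per-block formulas:
  For a 2×2 Jordan block J_2(-3): exp(t · J_2(-3)) = e^(-3t)·(I + t·N), where N is the 2×2 nilpotent shift.

After assembling e^{tJ} and conjugating by P, we get:

e^{tA} =
  [-6*t*exp(-3*t) + exp(-3*t), -4*t*exp(-3*t)]
  [9*t*exp(-3*t), 6*t*exp(-3*t) + exp(-3*t)]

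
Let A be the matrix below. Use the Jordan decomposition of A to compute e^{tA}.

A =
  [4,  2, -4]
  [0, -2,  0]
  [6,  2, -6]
e^{tA} =
  [3 - 2*exp(-2*t), 1 - exp(-2*t), -2 + 2*exp(-2*t)]
  [0, exp(-2*t), 0]
  [3 - 3*exp(-2*t), 1 - exp(-2*t), -2 + 3*exp(-2*t)]

Strategy: write A = P · J · P⁻¹ where J is a Jordan canonical form, so e^{tA} = P · e^{tJ} · P⁻¹, and e^{tJ} can be computed block-by-block.

A has Jordan form
J =
  [-2,  0, 0]
  [ 0, -2, 0]
  [ 0,  0, 0]
(up to reordering of blocks).

Per-block formulas:
  For a 1×1 block at λ = -2: exp(t · [-2]) = [e^(-2t)].
  For a 1×1 block at λ = 0: exp(t · [0]) = [e^(0t)].

After assembling e^{tJ} and conjugating by P, we get:

e^{tA} =
  [3 - 2*exp(-2*t), 1 - exp(-2*t), -2 + 2*exp(-2*t)]
  [0, exp(-2*t), 0]
  [3 - 3*exp(-2*t), 1 - exp(-2*t), -2 + 3*exp(-2*t)]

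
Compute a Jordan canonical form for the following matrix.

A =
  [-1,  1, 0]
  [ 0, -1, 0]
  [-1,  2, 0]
J_2(-1) ⊕ J_1(0)

The characteristic polynomial is
  det(x·I − A) = x^3 + 2*x^2 + x = x*(x + 1)^2

Eigenvalues and multiplicities (the geometric multiplicity of λ is n − rank(A − λI), which equals the number of Jordan blocks for λ):
  λ = -1: algebraic multiplicity = 2, geometric multiplicity = 1
  λ = 0: algebraic multiplicity = 1, geometric multiplicity = 1

Determining the block sizes for each eigenvalue:
  λ = -1: one block (gm = 1), so the single block has size am = 2 → block sizes [2]
  λ = 0: one block (gm = 1), so the single block has size am = 1 → block sizes [1]

Assembling the blocks gives a Jordan form
J =
  [-1,  1, 0]
  [ 0, -1, 0]
  [ 0,  0, 0]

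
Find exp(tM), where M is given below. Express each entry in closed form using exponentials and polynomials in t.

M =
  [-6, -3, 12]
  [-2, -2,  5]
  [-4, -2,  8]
e^{tM} =
  [-3*t^2 - 6*t + 1, -3*t, 9*t^2/2 + 12*t]
  [-2*t^2 - 2*t, 1 - 2*t, 3*t^2 + 5*t]
  [-2*t^2 - 4*t, -2*t, 3*t^2 + 8*t + 1]

Strategy: write M = P · J · P⁻¹ where J is a Jordan canonical form, so e^{tM} = P · e^{tJ} · P⁻¹, and e^{tJ} can be computed block-by-block.

M has Jordan form
J =
  [0, 1, 0]
  [0, 0, 1]
  [0, 0, 0]
(up to reordering of blocks).

Per-block formulas:
  For a 3×3 Jordan block J_3(0): exp(t · J_3(0)) = e^(0t)·(I + t·N + (t^2/2)·N^2), where N is the 3×3 nilpotent shift.

After assembling e^{tJ} and conjugating by P, we get:

e^{tM} =
  [-3*t^2 - 6*t + 1, -3*t, 9*t^2/2 + 12*t]
  [-2*t^2 - 2*t, 1 - 2*t, 3*t^2 + 5*t]
  [-2*t^2 - 4*t, -2*t, 3*t^2 + 8*t + 1]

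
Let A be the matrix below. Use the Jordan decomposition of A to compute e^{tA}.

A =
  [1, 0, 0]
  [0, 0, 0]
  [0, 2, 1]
e^{tA} =
  [exp(t), 0, 0]
  [0, 1, 0]
  [0, 2*exp(t) - 2, exp(t)]

Strategy: write A = P · J · P⁻¹ where J is a Jordan canonical form, so e^{tA} = P · e^{tJ} · P⁻¹, and e^{tJ} can be computed block-by-block.

A has Jordan form
J =
  [0, 0, 0]
  [0, 1, 0]
  [0, 0, 1]
(up to reordering of blocks).

Per-block formulas:
  For a 1×1 block at λ = 1: exp(t · [1]) = [e^(1t)].
  For a 1×1 block at λ = 0: exp(t · [0]) = [e^(0t)].

After assembling e^{tJ} and conjugating by P, we get:

e^{tA} =
  [exp(t), 0, 0]
  [0, 1, 0]
  [0, 2*exp(t) - 2, exp(t)]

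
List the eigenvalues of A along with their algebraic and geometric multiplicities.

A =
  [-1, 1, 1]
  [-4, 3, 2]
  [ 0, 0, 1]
λ = 1: alg = 3, geom = 2

Step 1 — factor the characteristic polynomial to read off the algebraic multiplicities:
  χ_A(x) = (x - 1)^3

Step 2 — compute geometric multiplicities via the rank-nullity identity g(λ) = n − rank(A − λI):
  rank(A − (1)·I) = 1, so dim ker(A − (1)·I) = n − 1 = 2

Summary:
  λ = 1: algebraic multiplicity = 3, geometric multiplicity = 2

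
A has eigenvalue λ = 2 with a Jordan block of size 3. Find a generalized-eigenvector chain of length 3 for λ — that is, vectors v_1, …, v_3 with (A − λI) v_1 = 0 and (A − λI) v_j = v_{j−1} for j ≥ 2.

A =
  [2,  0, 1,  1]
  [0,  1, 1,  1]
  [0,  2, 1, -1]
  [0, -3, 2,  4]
A Jordan chain for λ = 2 of length 3:
v_1 = (-1, 0, -1, 1)ᵀ
v_2 = (0, -1, 2, -3)ᵀ
v_3 = (0, 1, 0, 0)ᵀ

Let N = A − (2)·I. We want v_3 with N^3 v_3 = 0 but N^2 v_3 ≠ 0; then v_{j-1} := N · v_j for j = 3, …, 2.

Pick v_3 = (0, 1, 0, 0)ᵀ.
Then v_2 = N · v_3 = (0, -1, 2, -3)ᵀ.
Then v_1 = N · v_2 = (-1, 0, -1, 1)ᵀ.

Sanity check: (A − (2)·I) v_1 = (0, 0, 0, 0)ᵀ = 0. ✓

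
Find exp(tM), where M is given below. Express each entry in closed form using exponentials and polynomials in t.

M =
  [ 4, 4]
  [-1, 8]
e^{tM} =
  [-2*t*exp(6*t) + exp(6*t), 4*t*exp(6*t)]
  [-t*exp(6*t), 2*t*exp(6*t) + exp(6*t)]

Strategy: write M = P · J · P⁻¹ where J is a Jordan canonical form, so e^{tM} = P · e^{tJ} · P⁻¹, and e^{tJ} can be computed block-by-block.

M has Jordan form
J =
  [6, 1]
  [0, 6]
(up to reordering of blocks).

Per-block formulas:
  For a 2×2 Jordan block J_2(6): exp(t · J_2(6)) = e^(6t)·(I + t·N), where N is the 2×2 nilpotent shift.

After assembling e^{tJ} and conjugating by P, we get:

e^{tM} =
  [-2*t*exp(6*t) + exp(6*t), 4*t*exp(6*t)]
  [-t*exp(6*t), 2*t*exp(6*t) + exp(6*t)]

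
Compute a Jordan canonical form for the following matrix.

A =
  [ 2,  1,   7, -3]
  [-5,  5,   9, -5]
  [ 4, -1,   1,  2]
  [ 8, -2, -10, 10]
J_2(3) ⊕ J_2(6)

The characteristic polynomial is
  det(x·I − A) = x^4 - 18*x^3 + 117*x^2 - 324*x + 324 = (x - 6)^2*(x - 3)^2

Eigenvalues and multiplicities (the geometric multiplicity of λ is n − rank(A − λI), which equals the number of Jordan blocks for λ):
  λ = 3: algebraic multiplicity = 2, geometric multiplicity = 1
  λ = 6: algebraic multiplicity = 2, geometric multiplicity = 1

Determining the block sizes for each eigenvalue:
  λ = 3: one block (gm = 1), so the single block has size am = 2 → block sizes [2]
  λ = 6: one block (gm = 1), so the single block has size am = 2 → block sizes [2]

Assembling the blocks gives a Jordan form
J =
  [3, 1, 0, 0]
  [0, 3, 0, 0]
  [0, 0, 6, 1]
  [0, 0, 0, 6]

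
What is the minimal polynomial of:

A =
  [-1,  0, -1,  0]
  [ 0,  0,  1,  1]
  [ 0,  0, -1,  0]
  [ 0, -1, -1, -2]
x^2 + 2*x + 1

The characteristic polynomial is χ_A(x) = (x + 1)^4, so the eigenvalues are known. The minimal polynomial is
  m_A(x) = Π_λ (x − λ)^{k_λ}
where k_λ is the size of the *largest* Jordan block for λ (equivalently, the smallest k with (A − λI)^k v = 0 for every generalised eigenvector v of λ).

  λ = -1: largest Jordan block has size 2, contributing (x + 1)^2

So m_A(x) = (x + 1)^2 = x^2 + 2*x + 1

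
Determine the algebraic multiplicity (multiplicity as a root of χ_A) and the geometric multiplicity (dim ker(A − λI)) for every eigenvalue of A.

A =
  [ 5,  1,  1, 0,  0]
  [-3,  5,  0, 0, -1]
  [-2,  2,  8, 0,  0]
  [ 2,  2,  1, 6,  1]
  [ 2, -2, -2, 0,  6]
λ = 6: alg = 5, geom = 3

Step 1 — factor the characteristic polynomial to read off the algebraic multiplicities:
  χ_A(x) = (x - 6)^5

Step 2 — compute geometric multiplicities via the rank-nullity identity g(λ) = n − rank(A − λI):
  rank(A − (6)·I) = 2, so dim ker(A − (6)·I) = n − 2 = 3

Summary:
  λ = 6: algebraic multiplicity = 5, geometric multiplicity = 3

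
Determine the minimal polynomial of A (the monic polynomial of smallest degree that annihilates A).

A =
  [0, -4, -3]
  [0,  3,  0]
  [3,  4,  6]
x^2 - 6*x + 9

The characteristic polynomial is χ_A(x) = (x - 3)^3, so the eigenvalues are known. The minimal polynomial is
  m_A(x) = Π_λ (x − λ)^{k_λ}
where k_λ is the size of the *largest* Jordan block for λ (equivalently, the smallest k with (A − λI)^k v = 0 for every generalised eigenvector v of λ).

  λ = 3: largest Jordan block has size 2, contributing (x − 3)^2

So m_A(x) = (x - 3)^2 = x^2 - 6*x + 9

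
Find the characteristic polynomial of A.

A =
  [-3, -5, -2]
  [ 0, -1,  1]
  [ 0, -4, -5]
x^3 + 9*x^2 + 27*x + 27

Expanding det(x·I − A) (e.g. by cofactor expansion or by noting that A is similar to its Jordan form J, which has the same characteristic polynomial as A) gives
  χ_A(x) = x^3 + 9*x^2 + 27*x + 27
which factors as (x + 3)^3. The eigenvalues (with algebraic multiplicities) are λ = -3 with multiplicity 3.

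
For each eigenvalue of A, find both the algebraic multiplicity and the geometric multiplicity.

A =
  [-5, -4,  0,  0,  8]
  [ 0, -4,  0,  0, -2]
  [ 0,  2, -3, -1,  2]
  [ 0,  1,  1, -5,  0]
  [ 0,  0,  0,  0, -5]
λ = -5: alg = 2, geom = 2; λ = -4: alg = 3, geom = 1

Step 1 — factor the characteristic polynomial to read off the algebraic multiplicities:
  χ_A(x) = (x + 4)^3*(x + 5)^2

Step 2 — compute geometric multiplicities via the rank-nullity identity g(λ) = n − rank(A − λI):
  rank(A − (-5)·I) = 3, so dim ker(A − (-5)·I) = n − 3 = 2
  rank(A − (-4)·I) = 4, so dim ker(A − (-4)·I) = n − 4 = 1

Summary:
  λ = -5: algebraic multiplicity = 2, geometric multiplicity = 2
  λ = -4: algebraic multiplicity = 3, geometric multiplicity = 1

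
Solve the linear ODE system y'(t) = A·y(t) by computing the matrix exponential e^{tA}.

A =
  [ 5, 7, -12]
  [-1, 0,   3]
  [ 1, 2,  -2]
e^{tA} =
  [-3*t^2*exp(t)/2 + 4*t*exp(t) + exp(t), -3*t^2*exp(t)/2 + 7*t*exp(t), 9*t^2*exp(t)/2 - 12*t*exp(t)]
  [-t*exp(t), -t*exp(t) + exp(t), 3*t*exp(t)]
  [-t^2*exp(t)/2 + t*exp(t), -t^2*exp(t)/2 + 2*t*exp(t), 3*t^2*exp(t)/2 - 3*t*exp(t) + exp(t)]

Strategy: write A = P · J · P⁻¹ where J is a Jordan canonical form, so e^{tA} = P · e^{tJ} · P⁻¹, and e^{tJ} can be computed block-by-block.

A has Jordan form
J =
  [1, 1, 0]
  [0, 1, 1]
  [0, 0, 1]
(up to reordering of blocks).

Per-block formulas:
  For a 3×3 Jordan block J_3(1): exp(t · J_3(1)) = e^(1t)·(I + t·N + (t^2/2)·N^2), where N is the 3×3 nilpotent shift.

After assembling e^{tJ} and conjugating by P, we get:

e^{tA} =
  [-3*t^2*exp(t)/2 + 4*t*exp(t) + exp(t), -3*t^2*exp(t)/2 + 7*t*exp(t), 9*t^2*exp(t)/2 - 12*t*exp(t)]
  [-t*exp(t), -t*exp(t) + exp(t), 3*t*exp(t)]
  [-t^2*exp(t)/2 + t*exp(t), -t^2*exp(t)/2 + 2*t*exp(t), 3*t^2*exp(t)/2 - 3*t*exp(t) + exp(t)]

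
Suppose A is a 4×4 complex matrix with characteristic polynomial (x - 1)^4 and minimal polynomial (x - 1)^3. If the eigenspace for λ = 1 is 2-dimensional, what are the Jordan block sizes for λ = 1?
Block sizes for λ = 1: [3, 1]

Step 1 — from the characteristic polynomial, algebraic multiplicity of λ = 1 is 4. From dim ker(A − (1)·I) = 2, there are exactly 2 Jordan blocks for λ = 1.
Step 2 — from the minimal polynomial, the factor (x − 1)^3 tells us the largest block for λ = 1 has size 3.
Step 3 — with total size 4, 2 blocks, and largest block 3, the block sizes (in nonincreasing order) are [3, 1].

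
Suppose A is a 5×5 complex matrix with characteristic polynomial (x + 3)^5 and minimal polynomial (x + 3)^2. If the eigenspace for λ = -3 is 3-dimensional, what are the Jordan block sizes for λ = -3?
Block sizes for λ = -3: [2, 2, 1]

Step 1 — from the characteristic polynomial, algebraic multiplicity of λ = -3 is 5. From dim ker(A − (-3)·I) = 3, there are exactly 3 Jordan blocks for λ = -3.
Step 2 — from the minimal polynomial, the factor (x + 3)^2 tells us the largest block for λ = -3 has size 2.
Step 3 — with total size 5, 3 blocks, and largest block 2, the block sizes (in nonincreasing order) are [2, 2, 1].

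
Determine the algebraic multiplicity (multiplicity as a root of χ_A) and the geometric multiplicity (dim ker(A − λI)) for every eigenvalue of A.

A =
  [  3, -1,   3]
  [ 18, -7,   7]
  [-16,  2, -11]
λ = -5: alg = 3, geom = 1

Step 1 — factor the characteristic polynomial to read off the algebraic multiplicities:
  χ_A(x) = (x + 5)^3

Step 2 — compute geometric multiplicities via the rank-nullity identity g(λ) = n − rank(A − λI):
  rank(A − (-5)·I) = 2, so dim ker(A − (-5)·I) = n − 2 = 1

Summary:
  λ = -5: algebraic multiplicity = 3, geometric multiplicity = 1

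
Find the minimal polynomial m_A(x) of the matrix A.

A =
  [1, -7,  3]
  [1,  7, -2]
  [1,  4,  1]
x^3 - 9*x^2 + 27*x - 27

The characteristic polynomial is χ_A(x) = (x - 3)^3, so the eigenvalues are known. The minimal polynomial is
  m_A(x) = Π_λ (x − λ)^{k_λ}
where k_λ is the size of the *largest* Jordan block for λ (equivalently, the smallest k with (A − λI)^k v = 0 for every generalised eigenvector v of λ).

  λ = 3: largest Jordan block has size 3, contributing (x − 3)^3

So m_A(x) = (x - 3)^3 = x^3 - 9*x^2 + 27*x - 27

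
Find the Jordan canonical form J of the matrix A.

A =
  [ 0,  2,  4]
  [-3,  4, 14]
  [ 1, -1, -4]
J_3(0)

The characteristic polynomial is
  det(x·I − A) = x^3

Eigenvalues and multiplicities (the geometric multiplicity of λ is n − rank(A − λI), which equals the number of Jordan blocks for λ):
  λ = 0: algebraic multiplicity = 3, geometric multiplicity = 1

Determining the block sizes for each eigenvalue:
  λ = 0: one block (gm = 1), so the single block has size am = 3 → block sizes [3]

Assembling the blocks gives a Jordan form
J =
  [0, 1, 0]
  [0, 0, 1]
  [0, 0, 0]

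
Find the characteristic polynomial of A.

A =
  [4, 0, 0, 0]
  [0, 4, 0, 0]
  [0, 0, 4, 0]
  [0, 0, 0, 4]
x^4 - 16*x^3 + 96*x^2 - 256*x + 256

Expanding det(x·I − A) (e.g. by cofactor expansion or by noting that A is similar to its Jordan form J, which has the same characteristic polynomial as A) gives
  χ_A(x) = x^4 - 16*x^3 + 96*x^2 - 256*x + 256
which factors as (x - 4)^4. The eigenvalues (with algebraic multiplicities) are λ = 4 with multiplicity 4.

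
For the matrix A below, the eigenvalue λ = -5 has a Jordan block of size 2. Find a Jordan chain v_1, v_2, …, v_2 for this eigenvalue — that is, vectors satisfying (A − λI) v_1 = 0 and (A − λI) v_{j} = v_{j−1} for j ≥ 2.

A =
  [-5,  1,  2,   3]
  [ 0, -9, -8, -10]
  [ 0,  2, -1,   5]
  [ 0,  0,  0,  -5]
A Jordan chain for λ = -5 of length 2:
v_1 = (1, -4, 2, 0)ᵀ
v_2 = (0, 1, 0, 0)ᵀ

Let N = A − (-5)·I. We want v_2 with N^2 v_2 = 0 but N^1 v_2 ≠ 0; then v_{j-1} := N · v_j for j = 2, …, 2.

Pick v_2 = (0, 1, 0, 0)ᵀ.
Then v_1 = N · v_2 = (1, -4, 2, 0)ᵀ.

Sanity check: (A − (-5)·I) v_1 = (0, 0, 0, 0)ᵀ = 0. ✓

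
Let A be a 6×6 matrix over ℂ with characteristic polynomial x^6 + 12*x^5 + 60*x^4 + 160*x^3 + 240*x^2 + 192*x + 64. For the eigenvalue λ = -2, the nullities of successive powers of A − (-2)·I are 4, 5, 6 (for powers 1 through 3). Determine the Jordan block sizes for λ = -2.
Block sizes for λ = -2: [3, 1, 1, 1]

From the dimensions of kernels of powers, the number of Jordan blocks of size at least j is d_j − d_{j−1} where d_j = dim ker(N^j) (with d_0 = 0). Computing the differences gives [4, 1, 1].
The number of blocks of size exactly k is (#blocks of size ≥ k) − (#blocks of size ≥ k + 1), so the partition is: 3 block(s) of size 1, 1 block(s) of size 3.
In nonincreasing order the block sizes are [3, 1, 1, 1].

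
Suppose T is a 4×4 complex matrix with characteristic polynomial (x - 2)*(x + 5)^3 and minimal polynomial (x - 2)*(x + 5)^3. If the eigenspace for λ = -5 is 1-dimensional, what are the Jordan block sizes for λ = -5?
Block sizes for λ = -5: [3]

Step 1 — from the characteristic polynomial, algebraic multiplicity of λ = -5 is 3. From dim ker(T − (-5)·I) = 1, there are exactly 1 Jordan blocks for λ = -5.
Step 2 — from the minimal polynomial, the factor (x + 5)^3 tells us the largest block for λ = -5 has size 3.
Step 3 — with total size 3, 1 blocks, and largest block 3, the block sizes (in nonincreasing order) are [3].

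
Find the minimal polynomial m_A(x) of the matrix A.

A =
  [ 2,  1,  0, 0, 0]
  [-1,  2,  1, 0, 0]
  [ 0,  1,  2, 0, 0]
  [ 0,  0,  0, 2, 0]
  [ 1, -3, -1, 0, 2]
x^3 - 6*x^2 + 12*x - 8

The characteristic polynomial is χ_A(x) = (x - 2)^5, so the eigenvalues are known. The minimal polynomial is
  m_A(x) = Π_λ (x − λ)^{k_λ}
where k_λ is the size of the *largest* Jordan block for λ (equivalently, the smallest k with (A − λI)^k v = 0 for every generalised eigenvector v of λ).

  λ = 2: largest Jordan block has size 3, contributing (x − 2)^3

So m_A(x) = (x - 2)^3 = x^3 - 6*x^2 + 12*x - 8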